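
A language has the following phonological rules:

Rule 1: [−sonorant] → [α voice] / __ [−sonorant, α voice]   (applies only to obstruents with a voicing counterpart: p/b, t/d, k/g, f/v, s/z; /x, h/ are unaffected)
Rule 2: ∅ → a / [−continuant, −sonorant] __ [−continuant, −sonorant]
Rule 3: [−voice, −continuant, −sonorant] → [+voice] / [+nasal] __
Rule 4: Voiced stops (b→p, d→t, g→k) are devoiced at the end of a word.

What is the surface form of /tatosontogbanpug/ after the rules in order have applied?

tatosondogabanbuk

Rule 1 (regressive voicing assimilation): no segment meets the environment; /tatosontogbanpug/ is unchanged.
Rule 2 (stop-cluster a-epenthesis): /g/ and /b/ form a stop–stop cluster, so [a] is inserted between them. /tatosontogbanpug/ → tatosontogabanpug.
Rule 3 (post-nasal voicing): /t/ is a voiceless stop immediately after the nasal /n/, so it voices to [d]. /p/ is a voiceless stop immediately after the nasal /n/, so it voices to [b]. /tatosontogabanpug/ → tatosondogabanbug.
Rule 4 (final devoicing): /g/ is a voiced stop in word-final position, so it devoices to [k]. /tatosondogabanbug/ → tatosondogabanbuk.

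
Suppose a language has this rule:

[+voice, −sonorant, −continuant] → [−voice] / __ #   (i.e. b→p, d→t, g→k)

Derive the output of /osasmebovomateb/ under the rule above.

osasmebovomatep

Scanning /osasmebovomateb/: /b/ at position 7 is not in the conditioning environment; /b/ is a voiced stop in word-final position, so it devoices to [p].
Result: [osasmebovomatep].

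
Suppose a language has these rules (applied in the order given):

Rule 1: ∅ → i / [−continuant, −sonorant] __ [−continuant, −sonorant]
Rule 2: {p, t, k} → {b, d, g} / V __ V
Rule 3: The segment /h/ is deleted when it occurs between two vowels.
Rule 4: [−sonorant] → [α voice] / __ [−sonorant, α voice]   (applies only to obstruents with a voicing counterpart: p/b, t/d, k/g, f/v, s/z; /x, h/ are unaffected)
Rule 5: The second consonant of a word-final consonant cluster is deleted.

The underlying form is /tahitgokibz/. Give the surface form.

Rule 1 (stop-cluster i-epenthesis): /t/ and /g/ form a stop–stop cluster, so [i] is inserted between them. /tahitgokibz/ → tahitigokibz.
Rule 2 (intervocalic voicing): /t/ is a voiceless stop between vowels /i/ and /i/, so it voices to [d]. /k/ is a voiceless stop between vowels /o/ and /i/, so it voices to [g]. /tahitigokibz/ → tahidigogibz.
Rule 3 (intervocalic h-deletion): /h/ occurs between vowels /a/ and /i/, so it deletes. /tahidigogibz/ → taidigogibz.
Rule 4 (regressive voicing assimilation): no segment meets the environment; /taidigogibz/ is unchanged.
Rule 5 (final cluster simplification): /z/ is the second consonant of a word-final cluster /bz/, so it deletes. /taidigogibz/ → taidigogib.

taidigogib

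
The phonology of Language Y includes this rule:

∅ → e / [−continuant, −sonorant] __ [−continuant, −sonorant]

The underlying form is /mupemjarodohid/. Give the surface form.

No segment of /mupemjarodohid/ meets the structural description of the rule, so the form surfaces unchanged.

mupemjarodohid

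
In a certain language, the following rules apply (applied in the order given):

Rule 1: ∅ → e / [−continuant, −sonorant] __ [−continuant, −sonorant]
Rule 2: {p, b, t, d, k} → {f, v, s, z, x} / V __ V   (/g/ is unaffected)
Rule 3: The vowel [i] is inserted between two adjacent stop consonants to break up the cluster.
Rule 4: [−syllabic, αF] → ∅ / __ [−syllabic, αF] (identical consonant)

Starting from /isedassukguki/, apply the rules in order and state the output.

isezasuxeguxi

Rule 1 (stop-cluster e-epenthesis): /k/ and /g/ form a stop–stop cluster, so [e] is inserted between them. /isedassukguki/ → isedassukeguki.
Rule 2 (intervocalic spirantization): /d/ is a stop between vowels /e/ and /a/, so it spirantizes to the fricative [z]. /k/ is a stop between vowels /u/ and /e/, so it spirantizes to the fricative [x]. /k/ is a stop between vowels /u/ and /i/, so it spirantizes to the fricative [x]. /isedassukeguki/ → isezassuxeguxi.
Rule 3 (stop-cluster i-epenthesis): no segment meets the environment; /isezassuxeguxi/ is unchanged.
Rule 4 (degemination): /ss/ is a geminate; the first /s/ deletes. /isezassuxeguxi/ → isezasuxeguxi.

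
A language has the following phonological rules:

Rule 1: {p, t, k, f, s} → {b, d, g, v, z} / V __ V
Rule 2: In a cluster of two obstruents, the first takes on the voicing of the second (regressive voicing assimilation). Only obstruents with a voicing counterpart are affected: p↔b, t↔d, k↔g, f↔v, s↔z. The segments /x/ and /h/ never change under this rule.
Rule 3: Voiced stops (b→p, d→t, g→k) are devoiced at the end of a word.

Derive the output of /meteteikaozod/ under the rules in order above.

Rule 1 (intervocalic voicing): /t/ is a voiceless obstruent between vowels /e/ and /e/, so it voices to [d]. /t/ is a voiceless obstruent between vowels /e/ and /e/, so it voices to [d]. /k/ is a voiceless obstruent between vowels /i/ and /a/, so it voices to [g]. /meteteikaozod/ → mededeigaozod.
Rule 2 (regressive voicing assimilation): no segment meets the environment; /mededeigaozod/ is unchanged.
Rule 3 (final devoicing): /d/ is a voiced stop in word-final position, so it devoices to [t]. /mededeigaozod/ → mededeigaozot.

mededeigaozot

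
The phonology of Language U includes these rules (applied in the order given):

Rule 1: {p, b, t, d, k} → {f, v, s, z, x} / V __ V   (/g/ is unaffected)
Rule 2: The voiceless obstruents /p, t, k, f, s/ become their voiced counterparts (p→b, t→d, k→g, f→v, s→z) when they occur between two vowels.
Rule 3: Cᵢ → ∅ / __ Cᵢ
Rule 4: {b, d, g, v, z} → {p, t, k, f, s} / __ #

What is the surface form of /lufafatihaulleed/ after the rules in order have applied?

Rule 1 (intervocalic spirantization): /t/ is a stop between vowels /a/ and /i/, so it spirantizes to the fricative [s]. /lufafatihaulleed/ → lufafasihaulleed.
Rule 2 (intervocalic voicing): /f/ is a voiceless obstruent between vowels /u/ and /a/, so it voices to [v]. /f/ is a voiceless obstruent between vowels /a/ and /a/, so it voices to [v]. /s/ is a voiceless obstruent between vowels /a/ and /i/, so it voices to [z]. /lufafasihaulleed/ → luvavazihaulleed.
Rule 3 (degemination): /ll/ is a geminate; the first /l/ deletes. /luvavazihaulleed/ → luvavazihauleed.
Rule 4 (final devoicing): /d/ is a voiced obstruent in word-final position, so it devoices to [t]. /luvavazihauleed/ → luvavazihauleet.

luvavazihauleet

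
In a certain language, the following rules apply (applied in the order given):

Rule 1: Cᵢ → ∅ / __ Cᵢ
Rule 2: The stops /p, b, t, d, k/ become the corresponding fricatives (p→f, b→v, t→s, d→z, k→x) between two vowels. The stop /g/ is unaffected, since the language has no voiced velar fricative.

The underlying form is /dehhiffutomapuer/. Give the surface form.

dehifusomafuer

Rule 1 (degemination): /hh/ is a geminate; the first /h/ deletes. /ff/ is a geminate; the first /f/ deletes. /dehhiffutomapuer/ → dehifutomapuer.
Rule 2 (intervocalic spirantization): /t/ is a stop between vowels /u/ and /o/, so it spirantizes to the fricative [s]. /p/ is a stop between vowels /a/ and /u/, so it spirantizes to the fricative [f]. /dehifutomapuer/ → dehifusomafuer.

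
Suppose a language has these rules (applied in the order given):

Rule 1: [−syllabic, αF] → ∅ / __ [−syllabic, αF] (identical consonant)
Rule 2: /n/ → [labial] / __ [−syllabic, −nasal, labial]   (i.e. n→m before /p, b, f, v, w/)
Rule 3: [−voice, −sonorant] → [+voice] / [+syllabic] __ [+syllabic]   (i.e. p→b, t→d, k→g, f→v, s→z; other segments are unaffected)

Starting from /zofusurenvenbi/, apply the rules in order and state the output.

Rule 1 (degemination): no segment meets the environment; /zofusurenvenbi/ is unchanged.
Rule 2 (nasal place assimilation): /n/ precedes the labial consonant /v/, so it assimilates in place to [m]. /n/ precedes the labial consonant /b/, so it assimilates in place to [m]. /zofusurenvenbi/ → zofusuremvembi.
Rule 3 (intervocalic voicing): /f/ is a voiceless obstruent between vowels /o/ and /u/, so it voices to [v]. /s/ is a voiceless obstruent between vowels /u/ and /u/, so it voices to [z]. /zofusuremvembi/ → zovuzuremvembi.

zovuzuremvembi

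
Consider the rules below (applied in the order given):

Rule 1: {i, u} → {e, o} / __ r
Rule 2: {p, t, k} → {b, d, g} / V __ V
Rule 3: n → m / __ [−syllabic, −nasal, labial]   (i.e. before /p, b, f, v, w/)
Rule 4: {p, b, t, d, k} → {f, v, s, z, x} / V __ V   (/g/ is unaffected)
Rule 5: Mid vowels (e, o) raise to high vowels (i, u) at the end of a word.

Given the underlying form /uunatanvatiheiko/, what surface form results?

Rule 1 (pre-rhotic lowering): no segment meets the environment; /uunatanvatiheiko/ is unchanged.
Rule 2 (intervocalic voicing): /t/ is a voiceless stop between vowels /a/ and /a/, so it voices to [d]. /t/ is a voiceless stop between vowels /a/ and /i/, so it voices to [d]. /k/ is a voiceless stop between vowels /i/ and /o/, so it voices to [g]. /uunatanvatiheiko/ → uunadanvadiheigo.
Rule 3 (nasal place assimilation): /n/ precedes the labial consonant /v/, so it assimilates in place to [m]. /uunadanvadiheigo/ → uunadamvadiheigo.
Rule 4 (intervocalic spirantization): /d/ is a stop between vowels /a/ and /a/, so it spirantizes to the fricative [z]. /d/ is a stop between vowels /a/ and /i/, so it spirantizes to the fricative [z]. /uunadamvadiheigo/ → uunazamvaziheigo.
Rule 5 (final vowel raising): /o/ is a mid vowel in word-final position, so it raises to [u]. /uunazamvaziheigo/ → uunazamvaziheigu.

uunazamvaziheigu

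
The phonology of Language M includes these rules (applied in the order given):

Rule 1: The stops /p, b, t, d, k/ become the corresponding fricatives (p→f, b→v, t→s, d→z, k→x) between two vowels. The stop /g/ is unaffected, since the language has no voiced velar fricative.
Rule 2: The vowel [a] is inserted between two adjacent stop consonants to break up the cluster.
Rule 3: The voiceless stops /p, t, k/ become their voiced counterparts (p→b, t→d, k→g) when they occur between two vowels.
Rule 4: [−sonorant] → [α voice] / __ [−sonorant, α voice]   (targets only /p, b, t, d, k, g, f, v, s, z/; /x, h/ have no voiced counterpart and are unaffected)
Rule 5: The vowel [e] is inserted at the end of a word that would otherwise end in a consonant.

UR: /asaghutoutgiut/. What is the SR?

asakhusoudagiute

Rule 1 (intervocalic spirantization): /t/ is a stop between vowels /u/ and /o/, so it spirantizes to the fricative [s]. /asaghutoutgiut/ → asaghusoutgiut.
Rule 2 (stop-cluster a-epenthesis): /t/ and /g/ form a stop–stop cluster, so [a] is inserted between them. /asaghusoutgiut/ → asaghusoutagiut.
Rule 3 (intervocalic voicing): /t/ is a voiceless stop between vowels /u/ and /a/, so it voices to [d]. /asaghusoutagiut/ → asaghusoudagiut.
Rule 4 (regressive voicing assimilation): /g/ precedes the voiceless obstruent /h/, so it devoices to [k] by assimilation. /asaghusoudagiut/ → asakhusoudagiut.
Rule 5 (final e-epenthesis): the form ends in the consonant /t/, so [e] is inserted word-finally. /asakhusoudagiut/ → asakhusoudagiute.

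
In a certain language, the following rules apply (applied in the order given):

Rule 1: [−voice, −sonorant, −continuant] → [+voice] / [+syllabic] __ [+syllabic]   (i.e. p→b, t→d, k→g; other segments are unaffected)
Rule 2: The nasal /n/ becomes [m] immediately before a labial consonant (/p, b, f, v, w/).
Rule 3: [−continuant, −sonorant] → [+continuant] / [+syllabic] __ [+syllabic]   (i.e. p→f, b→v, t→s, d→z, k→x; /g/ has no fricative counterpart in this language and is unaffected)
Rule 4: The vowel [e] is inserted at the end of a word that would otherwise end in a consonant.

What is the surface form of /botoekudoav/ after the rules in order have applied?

bozoeguzoave

Rule 1 (intervocalic voicing): /t/ is a voiceless stop between vowels /o/ and /o/, so it voices to [d]. /k/ is a voiceless stop between vowels /e/ and /u/, so it voices to [g]. /botoekudoav/ → bodoegudoav.
Rule 2 (nasal place assimilation): no segment meets the environment; /bodoegudoav/ is unchanged.
Rule 3 (intervocalic spirantization): /d/ is a stop between vowels /o/ and /o/, so it spirantizes to the fricative [z]. /d/ is a stop between vowels /u/ and /o/, so it spirantizes to the fricative [z]. /bodoegudoav/ → bozoeguzoav.
Rule 4 (final e-epenthesis): the form ends in the consonant /v/, so [e] is inserted word-finally. /bozoeguzoav/ → bozoeguzoave.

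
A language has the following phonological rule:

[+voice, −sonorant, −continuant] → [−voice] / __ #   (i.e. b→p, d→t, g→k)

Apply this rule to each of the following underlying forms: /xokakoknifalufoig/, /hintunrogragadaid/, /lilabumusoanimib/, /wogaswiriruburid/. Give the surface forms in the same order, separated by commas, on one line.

/xokakoknifalufoig/: /g/ is a voiced stop in word-final position, so it devoices to [k]. → [xokakoknifalufoik].
/hintunrogragadaid/: /d/ is a voiced stop in word-final position, so it devoices to [t]. → [hintunrogragadait].
/lilabumusoanimib/: /b/ is a voiced stop in word-final position, so it devoices to [p]. → [lilabumusoanimip].
/wogaswiriruburid/: /d/ is a voiced stop in word-final position, so it devoices to [t]. → [wogaswiriruburit].

xokakoknifalufoik, hintunrogragadait, lilabumusoanimip, wogaswiriruburit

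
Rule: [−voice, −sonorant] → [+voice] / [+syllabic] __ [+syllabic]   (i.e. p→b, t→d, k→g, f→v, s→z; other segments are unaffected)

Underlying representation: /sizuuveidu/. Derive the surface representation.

No segment of /sizuuveidu/ meets the structural description of the rule, so the form surfaces unchanged.

sizuuveidu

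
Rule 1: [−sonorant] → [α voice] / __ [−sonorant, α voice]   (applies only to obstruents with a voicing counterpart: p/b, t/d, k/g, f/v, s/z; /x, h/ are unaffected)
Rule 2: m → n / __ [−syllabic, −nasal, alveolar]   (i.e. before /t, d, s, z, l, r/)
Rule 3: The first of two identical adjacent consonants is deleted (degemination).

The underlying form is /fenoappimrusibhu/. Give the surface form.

fenoapinrusiphu

Rule 1 (regressive voicing assimilation): /b/ precedes the voiceless obstruent /h/, so it devoices to [p] by assimilation. /fenoappimrusibhu/ → fenoappimrusiphu.
Rule 2 (nasal place assimilation): /m/ precedes the alveolar consonant /r/, so it assimilates in place to [n]. /fenoappimrusiphu/ → fenoappinrusiphu.
Rule 3 (degemination): /pp/ is a geminate; the first /p/ deletes. /fenoappinrusiphu/ → fenoapinrusiphu.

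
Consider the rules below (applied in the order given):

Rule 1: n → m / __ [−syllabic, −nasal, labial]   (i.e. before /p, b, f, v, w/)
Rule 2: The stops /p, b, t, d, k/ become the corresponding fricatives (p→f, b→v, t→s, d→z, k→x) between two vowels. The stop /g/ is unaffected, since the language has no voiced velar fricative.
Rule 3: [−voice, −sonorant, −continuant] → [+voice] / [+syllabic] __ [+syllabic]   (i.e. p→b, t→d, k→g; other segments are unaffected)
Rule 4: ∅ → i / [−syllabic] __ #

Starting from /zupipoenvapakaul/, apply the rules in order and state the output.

zufifoemvafaxauli

Rule 1 (nasal place assimilation): /n/ precedes the labial consonant /v/, so it assimilates in place to [m]. /zupipoenvapakaul/ → zupipoemvapakaul.
Rule 2 (intervocalic spirantization): /p/ is a stop between vowels /u/ and /i/, so it spirantizes to the fricative [f]. /p/ is a stop between vowels /i/ and /o/, so it spirantizes to the fricative [f]. /p/ is a stop between vowels /a/ and /a/, so it spirantizes to the fricative [f]. /k/ is a stop between vowels /a/ and /a/, so it spirantizes to the fricative [x]. /zupipoemvapakaul/ → zufifoemvafaxaul.
Rule 3 (intervocalic voicing): no segment meets the environment; /zufifoemvafaxaul/ is unchanged.
Rule 4 (final i-epenthesis): the form ends in the consonant /l/, so [i] is inserted word-finally. /zufifoemvafaxaul/ → zufifoemvafaxauli.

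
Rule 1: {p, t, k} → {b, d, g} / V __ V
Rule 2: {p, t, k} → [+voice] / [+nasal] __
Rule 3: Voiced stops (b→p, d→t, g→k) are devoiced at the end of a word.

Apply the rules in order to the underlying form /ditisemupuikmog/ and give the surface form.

Rule 1 (intervocalic voicing): /t/ is a voiceless stop between vowels /i/ and /i/, so it voices to [d]. /p/ is a voiceless stop between vowels /u/ and /u/, so it voices to [b]. /ditisemupuikmog/ → didisemubuikmog.
Rule 2 (post-nasal voicing): no segment meets the environment; /didisemubuikmog/ is unchanged.
Rule 3 (final devoicing): /g/ is a voiced stop in word-final position, so it devoices to [k]. /didisemubuikmog/ → didisemubuikmok.

didisemubuikmok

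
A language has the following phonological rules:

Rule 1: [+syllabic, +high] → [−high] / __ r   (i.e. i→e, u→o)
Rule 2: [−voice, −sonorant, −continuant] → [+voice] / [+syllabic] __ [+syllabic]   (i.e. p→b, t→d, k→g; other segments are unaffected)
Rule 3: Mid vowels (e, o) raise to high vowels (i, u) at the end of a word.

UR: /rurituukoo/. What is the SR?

roriduugou

Rule 1 (pre-rhotic lowering): /u/ is a high vowel immediately before /r/, so it lowers to [o]. /rurituukoo/ → rorituukoo.
Rule 2 (intervocalic voicing): /t/ is a voiceless stop between vowels /i/ and /u/, so it voices to [d]. /k/ is a voiceless stop between vowels /u/ and /o/, so it voices to [g]. /rorituukoo/ → roriduugoo.
Rule 3 (final vowel raising): /o/ is a mid vowel in word-final position, so it raises to [u]. /roriduugoo/ → roriduugou.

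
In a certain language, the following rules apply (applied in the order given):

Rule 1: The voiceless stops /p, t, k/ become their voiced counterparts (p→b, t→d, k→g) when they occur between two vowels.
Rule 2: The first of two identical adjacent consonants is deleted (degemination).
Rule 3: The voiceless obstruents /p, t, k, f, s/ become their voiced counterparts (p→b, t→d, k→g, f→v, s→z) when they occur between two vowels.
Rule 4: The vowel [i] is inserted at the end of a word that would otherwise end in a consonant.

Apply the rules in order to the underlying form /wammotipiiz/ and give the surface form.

wamodibiizi

Rule 1 (intervocalic voicing): /t/ is a voiceless stop between vowels /o/ and /i/, so it voices to [d]. /p/ is a voiceless stop between vowels /i/ and /i/, so it voices to [b]. /wammotipiiz/ → wammodibiiz.
Rule 2 (degemination): /mm/ is a geminate; the first /m/ deletes. /wammodibiiz/ → wamodibiiz.
Rule 3 (intervocalic voicing): no segment meets the environment; /wamodibiiz/ is unchanged.
Rule 4 (final i-epenthesis): the form ends in the consonant /z/, so [i] is inserted word-finally. /wamodibiiz/ → wamodibiizi.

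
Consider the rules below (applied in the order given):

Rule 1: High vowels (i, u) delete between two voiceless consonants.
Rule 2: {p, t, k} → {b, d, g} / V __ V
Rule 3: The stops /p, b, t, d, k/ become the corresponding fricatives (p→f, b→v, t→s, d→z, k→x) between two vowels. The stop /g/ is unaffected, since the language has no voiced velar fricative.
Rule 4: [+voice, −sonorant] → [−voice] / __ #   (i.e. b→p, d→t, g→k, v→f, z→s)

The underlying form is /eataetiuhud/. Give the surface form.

eazaeziuhut

Rule 1 (high vowel syncope): no segment meets the environment; /eataetiuhud/ is unchanged.
Rule 2 (intervocalic voicing): /t/ is a voiceless stop between vowels /a/ and /a/, so it voices to [d]. /t/ is a voiceless stop between vowels /e/ and /i/, so it voices to [d]. /eataetiuhud/ → eadaediuhud.
Rule 3 (intervocalic spirantization): /d/ is a stop between vowels /a/ and /a/, so it spirantizes to the fricative [z]. /d/ is a stop between vowels /e/ and /i/, so it spirantizes to the fricative [z]. /eadaediuhud/ → eazaeziuhud.
Rule 4 (final devoicing): /d/ is a voiced obstruent in word-final position, so it devoices to [t]. /eazaeziuhud/ → eazaeziuhut.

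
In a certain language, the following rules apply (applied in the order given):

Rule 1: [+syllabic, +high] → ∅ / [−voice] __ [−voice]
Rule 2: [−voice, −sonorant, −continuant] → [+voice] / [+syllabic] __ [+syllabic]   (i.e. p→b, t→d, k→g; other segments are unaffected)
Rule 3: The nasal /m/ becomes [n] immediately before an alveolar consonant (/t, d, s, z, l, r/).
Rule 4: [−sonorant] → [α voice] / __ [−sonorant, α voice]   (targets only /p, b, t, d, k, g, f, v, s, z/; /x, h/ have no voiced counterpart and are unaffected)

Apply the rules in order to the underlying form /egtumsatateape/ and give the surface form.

Rule 1 (high vowel syncope): no segment meets the environment; /egtumsatateape/ is unchanged.
Rule 2 (intervocalic voicing): /t/ is a voiceless stop between vowels /a/ and /a/, so it voices to [d]. /t/ is a voiceless stop between vowels /a/ and /e/, so it voices to [d]. /p/ is a voiceless stop between vowels /a/ and /e/, so it voices to [b]. /egtumsatateape/ → egtumsadadeabe.
Rule 3 (nasal place assimilation): /m/ precedes the alveolar consonant /s/, so it assimilates in place to [n]. /egtumsadadeabe/ → egtunsadadeabe.
Rule 4 (regressive voicing assimilation): /g/ precedes the voiceless obstruent /t/, so it devoices to [k] by assimilation. /egtunsadadeabe/ → ektunsadadeabe.

ektunsadadeabe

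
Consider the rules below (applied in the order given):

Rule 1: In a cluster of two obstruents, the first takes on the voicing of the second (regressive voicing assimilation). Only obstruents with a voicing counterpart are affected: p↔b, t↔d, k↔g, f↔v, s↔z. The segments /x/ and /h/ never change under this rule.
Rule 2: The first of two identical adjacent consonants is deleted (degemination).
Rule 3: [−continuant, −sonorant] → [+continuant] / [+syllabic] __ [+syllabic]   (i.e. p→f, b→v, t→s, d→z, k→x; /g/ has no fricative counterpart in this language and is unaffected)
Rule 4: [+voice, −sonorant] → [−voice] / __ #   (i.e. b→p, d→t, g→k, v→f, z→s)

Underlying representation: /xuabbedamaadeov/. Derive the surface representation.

Rule 1 (regressive voicing assimilation): no segment meets the environment; /xuabbedamaadeov/ is unchanged.
Rule 2 (degemination): /bb/ is a geminate; the first /b/ deletes. /xuabbedamaadeov/ → xuabedamaadeov.
Rule 3 (intervocalic spirantization): /b/ is a stop between vowels /a/ and /e/, so it spirantizes to the fricative [v]. /d/ is a stop between vowels /e/ and /a/, so it spirantizes to the fricative [z]. /d/ is a stop between vowels /a/ and /e/, so it spirantizes to the fricative [z]. /xuabedamaadeov/ → xuavezamaazeov.
Rule 4 (final devoicing): /v/ is a voiced obstruent in word-final position, so it devoices to [f]. /xuavezamaazeov/ → xuavezamaazeof.

xuavezamaazeof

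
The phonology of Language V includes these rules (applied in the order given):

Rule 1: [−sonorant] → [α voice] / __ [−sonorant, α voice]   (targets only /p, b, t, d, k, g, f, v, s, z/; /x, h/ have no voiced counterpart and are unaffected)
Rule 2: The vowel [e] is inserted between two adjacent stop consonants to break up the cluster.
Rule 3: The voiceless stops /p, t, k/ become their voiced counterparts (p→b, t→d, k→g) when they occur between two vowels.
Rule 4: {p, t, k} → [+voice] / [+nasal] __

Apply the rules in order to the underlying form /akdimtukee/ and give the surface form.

Rule 1 (regressive voicing assimilation): /k/ precedes the voiced obstruent /d/, so it voices to [g] by assimilation. /akdimtukee/ → agdimtukee.
Rule 2 (stop-cluster e-epenthesis): /g/ and /d/ form a stop–stop cluster, so [e] is inserted between them. /agdimtukee/ → agedimtukee.
Rule 3 (intervocalic voicing): /k/ is a voiceless stop between vowels /u/ and /e/, so it voices to [g]. /agedimtukee/ → agedimtugee.
Rule 4 (post-nasal voicing): /t/ is a voiceless stop immediately after the nasal /m/, so it voices to [d]. /agedimtugee/ → agedimdugee.

agedimdugee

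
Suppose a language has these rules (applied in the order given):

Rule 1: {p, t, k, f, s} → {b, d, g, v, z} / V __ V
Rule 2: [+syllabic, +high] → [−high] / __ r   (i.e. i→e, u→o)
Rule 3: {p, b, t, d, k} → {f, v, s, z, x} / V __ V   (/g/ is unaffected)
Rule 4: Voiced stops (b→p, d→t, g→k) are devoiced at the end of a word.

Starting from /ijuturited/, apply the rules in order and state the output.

ijuzorizet

Rule 1 (intervocalic voicing): /t/ is a voiceless obstruent between vowels /u/ and /u/, so it voices to [d]. /t/ is a voiceless obstruent between vowels /i/ and /e/, so it voices to [d]. /ijuturited/ → ijudurided.
Rule 2 (pre-rhotic lowering): /u/ is a high vowel immediately before /r/, so it lowers to [o]. /ijudurided/ → ijudorided.
Rule 3 (intervocalic spirantization): /d/ is a stop between vowels /u/ and /o/, so it spirantizes to the fricative [z]. /d/ is a stop between vowels /i/ and /e/, so it spirantizes to the fricative [z]. /ijudorided/ → ijuzorized.
Rule 4 (final devoicing): /d/ is a voiced stop in word-final position, so it devoices to [t]. /ijuzorized/ → ijuzorizet.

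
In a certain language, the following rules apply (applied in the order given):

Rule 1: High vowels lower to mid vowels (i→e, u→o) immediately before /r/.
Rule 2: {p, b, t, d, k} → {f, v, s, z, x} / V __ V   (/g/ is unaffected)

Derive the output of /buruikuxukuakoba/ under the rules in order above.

Rule 1 (pre-rhotic lowering): /u/ is a high vowel immediately before /r/, so it lowers to [o]. /buruikuxukuakoba/ → boruikuxukuakoba.
Rule 2 (intervocalic spirantization): /k/ is a stop between vowels /i/ and /u/, so it spirantizes to the fricative [x]. /k/ is a stop between vowels /u/ and /u/, so it spirantizes to the fricative [x]. /k/ is a stop between vowels /a/ and /o/, so it spirantizes to the fricative [x]. /b/ is a stop between vowels /o/ and /a/, so it spirantizes to the fricative [v]. /boruikuxukuakoba/ → boruixuxuxuaxova.

boruixuxuxuaxova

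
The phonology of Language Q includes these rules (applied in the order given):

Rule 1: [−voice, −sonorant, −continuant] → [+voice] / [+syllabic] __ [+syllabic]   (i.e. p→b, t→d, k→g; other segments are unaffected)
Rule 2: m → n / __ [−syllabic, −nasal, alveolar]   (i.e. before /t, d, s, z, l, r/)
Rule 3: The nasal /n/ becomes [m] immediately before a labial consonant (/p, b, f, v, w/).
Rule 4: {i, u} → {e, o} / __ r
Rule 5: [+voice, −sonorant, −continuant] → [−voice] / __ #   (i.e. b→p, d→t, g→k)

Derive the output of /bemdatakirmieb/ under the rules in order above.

Rule 1 (intervocalic voicing): /t/ is a voiceless stop between vowels /a/ and /a/, so it voices to [d]. /k/ is a voiceless stop between vowels /a/ and /i/, so it voices to [g]. /bemdatakirmieb/ → bemdadagirmieb.
Rule 2 (nasal place assimilation): /m/ precedes the alveolar consonant /d/, so it assimilates in place to [n]. /bemdadagirmieb/ → bendadagirmieb.
Rule 3 (nasal place assimilation): no segment meets the environment; /bendadagirmieb/ is unchanged.
Rule 4 (pre-rhotic lowering): /i/ is a high vowel immediately before /r/, so it lowers to [e]. /bendadagirmieb/ → bendadagermieb.
Rule 5 (final devoicing): /b/ is a voiced stop in word-final position, so it devoices to [p]. /bendadagermieb/ → bendadagermiep.

bendadagermiep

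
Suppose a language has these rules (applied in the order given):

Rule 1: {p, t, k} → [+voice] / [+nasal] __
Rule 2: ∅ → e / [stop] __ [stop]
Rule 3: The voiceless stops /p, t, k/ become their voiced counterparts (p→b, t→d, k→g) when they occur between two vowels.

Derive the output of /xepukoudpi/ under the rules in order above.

xebugoudebi

Rule 1 (post-nasal voicing): no segment meets the environment; /xepukoudpi/ is unchanged.
Rule 2 (stop-cluster e-epenthesis): /d/ and /p/ form a stop–stop cluster, so [e] is inserted between them. /xepukoudpi/ → xepukoudepi.
Rule 3 (intervocalic voicing): /p/ is a voiceless stop between vowels /e/ and /u/, so it voices to [b]. /k/ is a voiceless stop between vowels /u/ and /o/, so it voices to [g]. /p/ is a voiceless stop between vowels /e/ and /i/, so it voices to [b]. /xepukoudepi/ → xebugoudebi.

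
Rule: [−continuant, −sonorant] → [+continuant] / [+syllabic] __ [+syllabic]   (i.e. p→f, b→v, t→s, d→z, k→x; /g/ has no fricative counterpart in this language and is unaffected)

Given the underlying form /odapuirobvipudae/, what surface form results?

Scanning /odapuirobvipudae/: /d/ is a stop between vowels /o/ and /a/, so it spirantizes to the fricative [z]; /p/ is a stop between vowels /a/ and /u/, so it spirantizes to the fricative [f]; /b/ at position 9 is not in the conditioning environment; /p/ is a stop between vowels /i/ and /u/, so it spirantizes to the fricative [f]; /d/ is a stop between vowels /u/ and /a/, so it spirantizes to the fricative [z].
Result: [ozafuirobvifuzae].

ozafuirobvifuzae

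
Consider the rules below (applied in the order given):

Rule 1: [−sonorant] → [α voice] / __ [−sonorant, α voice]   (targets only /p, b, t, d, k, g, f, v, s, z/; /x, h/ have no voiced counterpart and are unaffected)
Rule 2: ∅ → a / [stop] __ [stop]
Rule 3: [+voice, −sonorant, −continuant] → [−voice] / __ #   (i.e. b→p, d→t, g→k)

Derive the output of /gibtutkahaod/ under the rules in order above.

gipatutakahaot

Rule 1 (regressive voicing assimilation): /b/ precedes the voiceless obstruent /t/, so it devoices to [p] by assimilation. /gibtutkahaod/ → giptutkahaod.
Rule 2 (stop-cluster a-epenthesis): /p/ and /t/ form a stop–stop cluster, so [a] is inserted between them. /t/ and /k/ form a stop–stop cluster, so [a] is inserted between them. /giptutkahaod/ → gipatutakahaod.
Rule 3 (final devoicing): /d/ is a voiced stop in word-final position, so it devoices to [t]. /gipatutakahaod/ → gipatutakahaot.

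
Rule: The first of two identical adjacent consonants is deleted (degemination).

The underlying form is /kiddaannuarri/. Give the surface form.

/dd/ is a geminate; the first /d/ deletes.
/nn/ is a geminate; the first /n/ deletes.
/rr/ is a geminate; the first /r/ deletes.
The other instances of /k/, /d/, /n/, /r/ do not occur in the required environment and remain unchanged.
Surface form: [kidaanuari].

kidaanuari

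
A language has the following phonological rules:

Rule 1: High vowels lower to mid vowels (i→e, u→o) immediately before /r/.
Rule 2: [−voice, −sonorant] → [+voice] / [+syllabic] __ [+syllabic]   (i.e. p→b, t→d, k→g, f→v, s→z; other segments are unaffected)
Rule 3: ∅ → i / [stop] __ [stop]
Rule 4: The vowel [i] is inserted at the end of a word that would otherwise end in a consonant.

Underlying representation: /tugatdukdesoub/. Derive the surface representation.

Rule 1 (pre-rhotic lowering): no segment meets the environment; /tugatdukdesoub/ is unchanged.
Rule 2 (intervocalic voicing): /s/ is a voiceless obstruent between vowels /e/ and /o/, so it voices to [z]. /tugatdukdesoub/ → tugatdukdezoub.
Rule 3 (stop-cluster i-epenthesis): /t/ and /d/ form a stop–stop cluster, so [i] is inserted between them. /k/ and /d/ form a stop–stop cluster, so [i] is inserted between them. /tugatdukdezoub/ → tugatidukidezoub.
Rule 4 (final i-epenthesis): the form ends in the consonant /b/, so [i] is inserted word-finally. /tugatidukidezoub/ → tugatidukidezoubi.

tugatidukidezoubi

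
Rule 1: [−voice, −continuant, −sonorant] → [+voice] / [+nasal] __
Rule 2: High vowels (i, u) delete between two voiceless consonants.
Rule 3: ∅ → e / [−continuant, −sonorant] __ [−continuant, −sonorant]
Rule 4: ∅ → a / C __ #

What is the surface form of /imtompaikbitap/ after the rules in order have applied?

Rule 1 (post-nasal voicing): /t/ is a voiceless stop immediately after the nasal /m/, so it voices to [d]. /p/ is a voiceless stop immediately after the nasal /m/, so it voices to [b]. /imtompaikbitap/ → imdombaikbitap.
Rule 2 (high vowel syncope): no segment meets the environment; /imdombaikbitap/ is unchanged.
Rule 3 (stop-cluster e-epenthesis): /k/ and /b/ form a stop–stop cluster, so [e] is inserted between them. /imdombaikbitap/ → imdombaikebitap.
Rule 4 (final a-epenthesis): the form ends in the consonant /p/, so [a] is inserted word-finally. /imdombaikebitap/ → imdombaikebitapa.

imdombaikebitapa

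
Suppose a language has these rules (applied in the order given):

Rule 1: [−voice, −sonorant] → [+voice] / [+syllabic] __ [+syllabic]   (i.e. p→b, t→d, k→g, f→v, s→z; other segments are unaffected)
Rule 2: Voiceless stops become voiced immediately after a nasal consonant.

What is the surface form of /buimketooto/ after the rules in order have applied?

Rule 1 (intervocalic voicing): /t/ is a voiceless obstruent between vowels /e/ and /o/, so it voices to [d]. /t/ is a voiceless obstruent between vowels /o/ and /o/, so it voices to [d]. /buimketooto/ → buimkedoodo.
Rule 2 (post-nasal voicing): /k/ is a voiceless stop immediately after the nasal /m/, so it voices to [g]. /buimkedoodo/ → buimgedoodo.

buimgedoodo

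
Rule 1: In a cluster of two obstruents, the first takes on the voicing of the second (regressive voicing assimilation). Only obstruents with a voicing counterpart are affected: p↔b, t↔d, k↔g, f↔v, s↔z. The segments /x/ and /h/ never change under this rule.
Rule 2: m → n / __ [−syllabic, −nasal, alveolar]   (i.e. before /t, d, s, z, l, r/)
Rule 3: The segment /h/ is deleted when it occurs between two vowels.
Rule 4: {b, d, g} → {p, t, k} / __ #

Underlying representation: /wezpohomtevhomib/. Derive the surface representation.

wespoontefhomip

Rule 1 (regressive voicing assimilation): /z/ precedes the voiceless obstruent /p/, so it devoices to [s] by assimilation. /v/ precedes the voiceless obstruent /h/, so it devoices to [f] by assimilation. /wezpohomtevhomib/ → wespohomtefhomib.
Rule 2 (nasal place assimilation): /m/ precedes the alveolar consonant /t/, so it assimilates in place to [n]. /wespohomtefhomib/ → wespohontefhomib.
Rule 3 (intervocalic h-deletion): /h/ occurs between vowels /o/ and /o/, so it deletes. /wespohontefhomib/ → wespoontefhomib.
Rule 4 (final devoicing): /b/ is a voiced stop in word-final position, so it devoices to [p]. /wespoontefhomib/ → wespoontefhomip.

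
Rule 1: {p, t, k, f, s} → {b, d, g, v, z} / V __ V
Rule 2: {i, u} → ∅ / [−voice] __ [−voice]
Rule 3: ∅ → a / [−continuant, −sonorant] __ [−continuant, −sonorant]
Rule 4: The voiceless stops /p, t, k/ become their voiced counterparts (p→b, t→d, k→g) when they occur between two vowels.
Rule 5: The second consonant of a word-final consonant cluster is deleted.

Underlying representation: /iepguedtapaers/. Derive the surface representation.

Rule 1 (intervocalic voicing): /p/ is a voiceless obstruent between vowels /a/ and /a/, so it voices to [b]. /iepguedtapaers/ → iepguedtabaers.
Rule 2 (high vowel syncope): no segment meets the environment; /iepguedtabaers/ is unchanged.
Rule 3 (stop-cluster a-epenthesis): /p/ and /g/ form a stop–stop cluster, so [a] is inserted between them. /d/ and /t/ form a stop–stop cluster, so [a] is inserted between them. /iepguedtabaers/ → iepaguedatabaers.
Rule 4 (intervocalic voicing): /p/ is a voiceless stop between vowels /e/ and /a/, so it voices to [b]. /t/ is a voiceless stop between vowels /a/ and /a/, so it voices to [d]. /iepaguedatabaers/ → iebaguedadabaers.
Rule 5 (final cluster simplification): /s/ is the second consonant of a word-final cluster /rs/, so it deletes. /iebaguedadabaers/ → iebaguedadabaer.

iebaguedadabaer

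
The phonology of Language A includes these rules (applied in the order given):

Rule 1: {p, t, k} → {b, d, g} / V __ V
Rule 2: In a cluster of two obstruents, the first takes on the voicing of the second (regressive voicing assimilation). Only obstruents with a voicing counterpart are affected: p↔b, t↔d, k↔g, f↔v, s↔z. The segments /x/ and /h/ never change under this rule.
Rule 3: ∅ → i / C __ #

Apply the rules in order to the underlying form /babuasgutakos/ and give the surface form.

babuazgudagosi

Rule 1 (intervocalic voicing): /t/ is a voiceless stop between vowels /u/ and /a/, so it voices to [d]. /k/ is a voiceless stop between vowels /a/ and /o/, so it voices to [g]. /babuasgutakos/ → babuasgudagos.
Rule 2 (regressive voicing assimilation): /s/ precedes the voiced obstruent /g/, so it voices to [z] by assimilation. /babuasgudagos/ → babuazgudagos.
Rule 3 (final i-epenthesis): the form ends in the consonant /s/, so [i] is inserted word-finally. /babuazgudagos/ → babuazgudagosi.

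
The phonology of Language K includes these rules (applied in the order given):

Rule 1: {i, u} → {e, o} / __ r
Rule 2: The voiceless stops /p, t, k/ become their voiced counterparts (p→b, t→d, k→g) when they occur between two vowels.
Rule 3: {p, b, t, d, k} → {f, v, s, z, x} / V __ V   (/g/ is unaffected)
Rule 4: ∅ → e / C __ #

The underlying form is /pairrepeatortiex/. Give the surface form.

Rule 1 (pre-rhotic lowering): /i/ is a high vowel immediately before /r/, so it lowers to [e]. /pairrepeatortiex/ → paerrepeatortiex.
Rule 2 (intervocalic voicing): /p/ is a voiceless stop between vowels /e/ and /e/, so it voices to [b]. /t/ is a voiceless stop between vowels /a/ and /o/, so it voices to [d]. /paerrepeatortiex/ → paerrebeadortiex.
Rule 3 (intervocalic spirantization): /b/ is a stop between vowels /e/ and /e/, so it spirantizes to the fricative [v]. /d/ is a stop between vowels /a/ and /o/, so it spirantizes to the fricative [z]. /paerrebeadortiex/ → paerreveazortiex.
Rule 4 (final e-epenthesis): the form ends in the consonant /x/, so [e] is inserted word-finally. /paerreveazortiex/ → paerreveazortiexe.

paerreveazortiexe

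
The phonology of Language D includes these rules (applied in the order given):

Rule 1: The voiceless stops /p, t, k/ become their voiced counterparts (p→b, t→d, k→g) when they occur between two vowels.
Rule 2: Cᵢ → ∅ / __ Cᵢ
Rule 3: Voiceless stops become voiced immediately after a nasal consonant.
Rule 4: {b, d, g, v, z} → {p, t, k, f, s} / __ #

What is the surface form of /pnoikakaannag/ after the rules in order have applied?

pnoigagaanak

Rule 1 (intervocalic voicing): /k/ is a voiceless stop between vowels /i/ and /a/, so it voices to [g]. /k/ is a voiceless stop between vowels /a/ and /a/, so it voices to [g]. /pnoikakaannag/ → pnoigagaannag.
Rule 2 (degemination): /nn/ is a geminate; the first /n/ deletes. /pnoigagaannag/ → pnoigagaanag.
Rule 3 (post-nasal voicing): no segment meets the environment; /pnoigagaanag/ is unchanged.
Rule 4 (final devoicing): /g/ is a voiced obstruent in word-final position, so it devoices to [k]. /pnoigagaanag/ → pnoigagaanak.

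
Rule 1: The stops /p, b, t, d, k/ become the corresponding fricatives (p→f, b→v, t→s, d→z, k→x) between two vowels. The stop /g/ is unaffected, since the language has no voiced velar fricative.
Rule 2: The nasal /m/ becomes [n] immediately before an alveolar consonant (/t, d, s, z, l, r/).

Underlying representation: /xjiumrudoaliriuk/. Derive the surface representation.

xjiunruzoaliriuk

Rule 1 (intervocalic spirantization): /d/ is a stop between vowels /u/ and /o/, so it spirantizes to the fricative [z]. /xjiumrudoaliriuk/ → xjiumruzoaliriuk.
Rule 2 (nasal place assimilation): /m/ precedes the alveolar consonant /r/, so it assimilates in place to [n]. /xjiumruzoaliriuk/ → xjiunruzoaliriuk.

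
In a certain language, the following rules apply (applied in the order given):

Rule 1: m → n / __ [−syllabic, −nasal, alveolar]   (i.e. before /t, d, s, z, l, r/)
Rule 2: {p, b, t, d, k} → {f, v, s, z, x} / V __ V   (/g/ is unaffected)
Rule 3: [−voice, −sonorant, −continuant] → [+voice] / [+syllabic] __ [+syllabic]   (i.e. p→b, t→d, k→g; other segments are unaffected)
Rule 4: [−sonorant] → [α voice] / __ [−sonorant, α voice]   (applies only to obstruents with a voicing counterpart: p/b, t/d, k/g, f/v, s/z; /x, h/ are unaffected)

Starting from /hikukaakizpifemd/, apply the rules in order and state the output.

hixuxaaxispifend

Rule 1 (nasal place assimilation): /m/ precedes the alveolar consonant /d/, so it assimilates in place to [n]. /hikukaakizpifemd/ → hikukaakizpifend.
Rule 2 (intervocalic spirantization): /k/ is a stop between vowels /i/ and /u/, so it spirantizes to the fricative [x]. /k/ is a stop between vowels /u/ and /a/, so it spirantizes to the fricative [x]. /k/ is a stop between vowels /a/ and /i/, so it spirantizes to the fricative [x]. /hikukaakizpifend/ → hixuxaaxizpifend.
Rule 3 (intervocalic voicing): no segment meets the environment; /hixuxaaxizpifend/ is unchanged.
Rule 4 (regressive voicing assimilation): /z/ precedes the voiceless obstruent /p/, so it devoices to [s] by assimilation. /hixuxaaxizpifend/ → hixuxaaxispifend.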